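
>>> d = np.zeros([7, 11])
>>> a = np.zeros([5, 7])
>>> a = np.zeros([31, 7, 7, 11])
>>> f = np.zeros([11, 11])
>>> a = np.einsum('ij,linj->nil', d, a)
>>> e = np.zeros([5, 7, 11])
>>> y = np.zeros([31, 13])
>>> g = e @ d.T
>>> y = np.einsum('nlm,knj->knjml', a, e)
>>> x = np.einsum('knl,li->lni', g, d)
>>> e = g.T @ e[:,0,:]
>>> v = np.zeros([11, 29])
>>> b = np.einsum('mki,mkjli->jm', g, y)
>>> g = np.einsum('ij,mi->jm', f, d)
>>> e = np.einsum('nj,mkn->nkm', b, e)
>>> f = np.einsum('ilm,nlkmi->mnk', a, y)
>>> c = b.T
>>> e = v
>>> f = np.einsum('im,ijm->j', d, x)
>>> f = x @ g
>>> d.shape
(7, 11)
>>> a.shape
(7, 7, 31)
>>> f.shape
(7, 7, 7)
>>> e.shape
(11, 29)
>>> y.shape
(5, 7, 11, 31, 7)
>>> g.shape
(11, 7)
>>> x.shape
(7, 7, 11)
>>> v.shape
(11, 29)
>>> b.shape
(11, 5)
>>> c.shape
(5, 11)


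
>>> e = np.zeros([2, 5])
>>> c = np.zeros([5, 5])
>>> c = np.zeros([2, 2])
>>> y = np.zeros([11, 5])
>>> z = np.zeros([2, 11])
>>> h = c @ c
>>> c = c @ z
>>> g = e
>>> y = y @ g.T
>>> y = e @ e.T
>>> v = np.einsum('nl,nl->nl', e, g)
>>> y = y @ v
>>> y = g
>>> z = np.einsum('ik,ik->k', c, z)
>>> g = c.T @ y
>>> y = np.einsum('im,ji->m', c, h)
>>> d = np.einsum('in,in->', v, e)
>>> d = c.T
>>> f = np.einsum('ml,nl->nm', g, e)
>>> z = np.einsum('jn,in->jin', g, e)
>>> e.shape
(2, 5)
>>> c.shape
(2, 11)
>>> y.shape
(11,)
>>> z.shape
(11, 2, 5)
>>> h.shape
(2, 2)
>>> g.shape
(11, 5)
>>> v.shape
(2, 5)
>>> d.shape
(11, 2)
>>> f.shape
(2, 11)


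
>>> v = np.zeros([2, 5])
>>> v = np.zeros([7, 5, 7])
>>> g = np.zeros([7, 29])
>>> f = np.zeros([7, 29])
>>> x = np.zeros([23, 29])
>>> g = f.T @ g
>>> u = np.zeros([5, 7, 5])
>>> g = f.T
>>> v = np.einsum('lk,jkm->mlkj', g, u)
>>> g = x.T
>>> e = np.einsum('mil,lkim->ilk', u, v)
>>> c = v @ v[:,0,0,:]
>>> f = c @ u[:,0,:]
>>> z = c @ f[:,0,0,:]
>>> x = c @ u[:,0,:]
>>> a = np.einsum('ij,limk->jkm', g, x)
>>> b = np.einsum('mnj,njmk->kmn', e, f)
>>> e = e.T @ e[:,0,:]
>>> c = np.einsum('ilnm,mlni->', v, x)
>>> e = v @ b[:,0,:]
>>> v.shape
(5, 29, 7, 5)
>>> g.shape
(29, 23)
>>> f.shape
(5, 29, 7, 5)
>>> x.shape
(5, 29, 7, 5)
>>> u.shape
(5, 7, 5)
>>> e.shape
(5, 29, 7, 5)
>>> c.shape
()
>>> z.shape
(5, 29, 7, 5)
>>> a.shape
(23, 5, 7)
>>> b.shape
(5, 7, 5)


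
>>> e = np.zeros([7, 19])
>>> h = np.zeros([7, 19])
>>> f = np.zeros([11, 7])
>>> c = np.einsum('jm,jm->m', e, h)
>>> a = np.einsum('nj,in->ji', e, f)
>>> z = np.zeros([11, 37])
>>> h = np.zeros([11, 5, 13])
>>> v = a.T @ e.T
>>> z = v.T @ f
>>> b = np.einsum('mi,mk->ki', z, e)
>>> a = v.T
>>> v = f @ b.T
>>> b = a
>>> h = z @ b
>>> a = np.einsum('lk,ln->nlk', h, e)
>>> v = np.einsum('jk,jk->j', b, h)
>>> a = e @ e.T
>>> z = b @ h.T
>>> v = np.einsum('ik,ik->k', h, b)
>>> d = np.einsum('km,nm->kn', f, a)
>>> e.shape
(7, 19)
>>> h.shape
(7, 11)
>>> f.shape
(11, 7)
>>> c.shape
(19,)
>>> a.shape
(7, 7)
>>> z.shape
(7, 7)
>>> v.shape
(11,)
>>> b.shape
(7, 11)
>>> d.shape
(11, 7)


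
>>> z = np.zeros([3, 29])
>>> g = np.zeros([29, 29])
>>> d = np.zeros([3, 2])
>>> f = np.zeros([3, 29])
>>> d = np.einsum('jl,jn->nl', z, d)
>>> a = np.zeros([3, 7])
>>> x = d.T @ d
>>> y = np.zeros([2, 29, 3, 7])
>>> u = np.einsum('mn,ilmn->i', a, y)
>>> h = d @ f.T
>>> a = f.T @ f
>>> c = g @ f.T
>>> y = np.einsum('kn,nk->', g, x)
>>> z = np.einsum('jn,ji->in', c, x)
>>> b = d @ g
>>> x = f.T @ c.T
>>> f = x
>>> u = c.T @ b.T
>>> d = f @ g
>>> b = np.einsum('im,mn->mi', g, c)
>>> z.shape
(29, 3)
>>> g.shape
(29, 29)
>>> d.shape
(29, 29)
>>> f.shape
(29, 29)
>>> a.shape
(29, 29)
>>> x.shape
(29, 29)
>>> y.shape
()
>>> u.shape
(3, 2)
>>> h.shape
(2, 3)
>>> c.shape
(29, 3)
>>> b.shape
(29, 29)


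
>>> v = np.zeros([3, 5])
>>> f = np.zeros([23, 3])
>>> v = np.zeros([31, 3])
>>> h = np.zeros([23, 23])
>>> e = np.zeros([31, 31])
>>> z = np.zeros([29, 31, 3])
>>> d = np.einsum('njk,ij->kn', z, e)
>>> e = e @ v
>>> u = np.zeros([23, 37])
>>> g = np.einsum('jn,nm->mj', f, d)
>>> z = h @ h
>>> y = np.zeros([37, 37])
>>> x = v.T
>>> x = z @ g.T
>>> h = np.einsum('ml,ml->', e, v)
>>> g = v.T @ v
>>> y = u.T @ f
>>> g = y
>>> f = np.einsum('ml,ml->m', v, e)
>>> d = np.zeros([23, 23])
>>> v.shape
(31, 3)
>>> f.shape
(31,)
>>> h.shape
()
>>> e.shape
(31, 3)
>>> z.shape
(23, 23)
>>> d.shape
(23, 23)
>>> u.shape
(23, 37)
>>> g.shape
(37, 3)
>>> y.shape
(37, 3)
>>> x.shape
(23, 29)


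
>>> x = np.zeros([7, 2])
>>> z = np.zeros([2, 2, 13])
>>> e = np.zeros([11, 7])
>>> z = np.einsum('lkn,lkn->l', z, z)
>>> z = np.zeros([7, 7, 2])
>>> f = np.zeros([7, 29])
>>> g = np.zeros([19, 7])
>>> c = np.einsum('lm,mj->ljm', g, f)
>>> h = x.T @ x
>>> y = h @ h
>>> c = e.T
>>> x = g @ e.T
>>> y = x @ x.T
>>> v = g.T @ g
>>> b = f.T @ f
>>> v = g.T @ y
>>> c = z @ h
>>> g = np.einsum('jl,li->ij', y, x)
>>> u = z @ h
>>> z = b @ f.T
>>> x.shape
(19, 11)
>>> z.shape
(29, 7)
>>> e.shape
(11, 7)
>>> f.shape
(7, 29)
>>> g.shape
(11, 19)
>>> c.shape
(7, 7, 2)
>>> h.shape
(2, 2)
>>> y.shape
(19, 19)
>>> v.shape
(7, 19)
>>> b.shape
(29, 29)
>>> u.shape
(7, 7, 2)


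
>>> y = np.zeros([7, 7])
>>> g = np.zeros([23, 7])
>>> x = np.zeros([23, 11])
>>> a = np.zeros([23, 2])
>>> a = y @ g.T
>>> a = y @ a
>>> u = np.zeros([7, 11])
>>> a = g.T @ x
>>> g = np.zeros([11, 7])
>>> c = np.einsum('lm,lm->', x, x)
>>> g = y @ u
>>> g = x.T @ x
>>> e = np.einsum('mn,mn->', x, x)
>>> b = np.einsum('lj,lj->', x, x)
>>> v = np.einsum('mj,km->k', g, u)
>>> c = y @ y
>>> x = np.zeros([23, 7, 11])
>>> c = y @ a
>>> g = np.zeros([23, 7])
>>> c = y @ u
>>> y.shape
(7, 7)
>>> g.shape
(23, 7)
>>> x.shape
(23, 7, 11)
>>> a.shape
(7, 11)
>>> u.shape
(7, 11)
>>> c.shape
(7, 11)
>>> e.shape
()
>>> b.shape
()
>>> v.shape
(7,)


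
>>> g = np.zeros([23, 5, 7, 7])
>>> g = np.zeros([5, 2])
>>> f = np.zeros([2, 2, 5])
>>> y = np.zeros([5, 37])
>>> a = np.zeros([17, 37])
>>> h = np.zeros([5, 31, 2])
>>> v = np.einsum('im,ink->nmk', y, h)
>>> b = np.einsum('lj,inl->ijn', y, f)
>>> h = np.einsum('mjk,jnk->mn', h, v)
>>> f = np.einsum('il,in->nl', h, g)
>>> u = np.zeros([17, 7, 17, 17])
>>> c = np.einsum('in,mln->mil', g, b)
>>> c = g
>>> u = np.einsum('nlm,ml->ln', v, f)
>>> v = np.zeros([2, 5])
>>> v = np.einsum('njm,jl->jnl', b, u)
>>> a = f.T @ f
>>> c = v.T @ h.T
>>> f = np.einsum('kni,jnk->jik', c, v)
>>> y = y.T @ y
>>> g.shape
(5, 2)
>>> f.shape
(37, 5, 31)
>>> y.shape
(37, 37)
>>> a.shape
(37, 37)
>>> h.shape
(5, 37)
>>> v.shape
(37, 2, 31)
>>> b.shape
(2, 37, 2)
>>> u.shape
(37, 31)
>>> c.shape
(31, 2, 5)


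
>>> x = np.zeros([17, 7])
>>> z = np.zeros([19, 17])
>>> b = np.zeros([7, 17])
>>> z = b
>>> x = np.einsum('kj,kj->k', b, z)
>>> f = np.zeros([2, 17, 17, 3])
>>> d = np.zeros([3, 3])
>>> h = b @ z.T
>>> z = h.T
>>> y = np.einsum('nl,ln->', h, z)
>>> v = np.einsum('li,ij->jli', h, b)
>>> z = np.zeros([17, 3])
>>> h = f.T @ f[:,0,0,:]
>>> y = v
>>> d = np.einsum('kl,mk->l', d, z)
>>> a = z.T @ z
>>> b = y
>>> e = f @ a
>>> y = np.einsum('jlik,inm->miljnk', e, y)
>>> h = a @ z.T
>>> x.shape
(7,)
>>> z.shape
(17, 3)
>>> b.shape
(17, 7, 7)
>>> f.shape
(2, 17, 17, 3)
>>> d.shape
(3,)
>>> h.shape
(3, 17)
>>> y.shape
(7, 17, 17, 2, 7, 3)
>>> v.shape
(17, 7, 7)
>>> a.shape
(3, 3)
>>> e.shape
(2, 17, 17, 3)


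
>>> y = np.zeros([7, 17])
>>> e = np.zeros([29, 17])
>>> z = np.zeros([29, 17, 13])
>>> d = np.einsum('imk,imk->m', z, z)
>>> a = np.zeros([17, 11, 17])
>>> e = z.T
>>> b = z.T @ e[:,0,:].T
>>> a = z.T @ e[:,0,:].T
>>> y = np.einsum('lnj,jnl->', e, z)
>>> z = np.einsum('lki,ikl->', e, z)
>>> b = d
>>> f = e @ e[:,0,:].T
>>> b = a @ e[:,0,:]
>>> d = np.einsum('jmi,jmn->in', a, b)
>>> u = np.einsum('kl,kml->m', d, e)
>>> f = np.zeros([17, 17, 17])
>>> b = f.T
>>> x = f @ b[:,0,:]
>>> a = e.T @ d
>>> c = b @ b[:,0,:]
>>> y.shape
()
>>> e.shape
(13, 17, 29)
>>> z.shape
()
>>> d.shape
(13, 29)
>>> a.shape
(29, 17, 29)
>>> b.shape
(17, 17, 17)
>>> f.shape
(17, 17, 17)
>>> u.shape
(17,)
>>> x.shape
(17, 17, 17)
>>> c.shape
(17, 17, 17)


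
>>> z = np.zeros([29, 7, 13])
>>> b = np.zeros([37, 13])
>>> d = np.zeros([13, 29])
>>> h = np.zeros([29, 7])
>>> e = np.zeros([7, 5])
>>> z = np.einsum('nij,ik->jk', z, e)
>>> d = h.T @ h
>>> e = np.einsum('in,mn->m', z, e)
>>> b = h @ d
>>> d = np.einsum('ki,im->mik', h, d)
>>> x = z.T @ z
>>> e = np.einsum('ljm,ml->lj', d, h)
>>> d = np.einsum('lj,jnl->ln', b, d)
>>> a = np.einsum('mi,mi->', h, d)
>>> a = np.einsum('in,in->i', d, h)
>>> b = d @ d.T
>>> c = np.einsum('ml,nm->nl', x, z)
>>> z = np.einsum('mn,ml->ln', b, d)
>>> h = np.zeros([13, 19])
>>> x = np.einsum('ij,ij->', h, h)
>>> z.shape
(7, 29)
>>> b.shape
(29, 29)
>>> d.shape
(29, 7)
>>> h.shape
(13, 19)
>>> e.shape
(7, 7)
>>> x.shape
()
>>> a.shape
(29,)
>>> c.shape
(13, 5)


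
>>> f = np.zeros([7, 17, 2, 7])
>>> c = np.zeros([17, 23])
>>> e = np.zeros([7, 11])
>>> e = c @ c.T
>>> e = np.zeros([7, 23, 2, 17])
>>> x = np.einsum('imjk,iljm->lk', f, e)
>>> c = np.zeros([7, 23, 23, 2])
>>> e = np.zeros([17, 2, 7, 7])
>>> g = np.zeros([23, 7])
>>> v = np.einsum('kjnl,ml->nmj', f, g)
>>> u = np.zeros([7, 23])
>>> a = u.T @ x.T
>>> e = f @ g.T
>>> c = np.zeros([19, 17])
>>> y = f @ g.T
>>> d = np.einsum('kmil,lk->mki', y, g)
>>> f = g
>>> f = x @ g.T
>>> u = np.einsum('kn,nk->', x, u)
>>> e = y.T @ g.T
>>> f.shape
(23, 23)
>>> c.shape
(19, 17)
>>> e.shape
(23, 2, 17, 23)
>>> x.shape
(23, 7)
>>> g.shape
(23, 7)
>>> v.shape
(2, 23, 17)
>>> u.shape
()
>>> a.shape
(23, 23)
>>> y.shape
(7, 17, 2, 23)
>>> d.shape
(17, 7, 2)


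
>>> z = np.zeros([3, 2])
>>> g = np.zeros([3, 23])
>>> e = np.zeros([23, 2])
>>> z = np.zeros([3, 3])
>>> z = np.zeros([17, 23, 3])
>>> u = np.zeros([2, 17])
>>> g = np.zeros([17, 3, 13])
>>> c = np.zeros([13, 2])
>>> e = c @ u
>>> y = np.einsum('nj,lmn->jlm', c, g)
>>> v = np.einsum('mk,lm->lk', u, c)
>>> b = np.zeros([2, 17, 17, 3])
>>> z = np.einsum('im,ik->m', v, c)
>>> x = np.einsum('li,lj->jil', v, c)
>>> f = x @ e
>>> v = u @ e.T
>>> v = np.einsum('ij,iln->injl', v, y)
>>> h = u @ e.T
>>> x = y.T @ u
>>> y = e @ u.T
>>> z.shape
(17,)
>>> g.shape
(17, 3, 13)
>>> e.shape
(13, 17)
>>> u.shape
(2, 17)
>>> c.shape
(13, 2)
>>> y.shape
(13, 2)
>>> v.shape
(2, 3, 13, 17)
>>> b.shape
(2, 17, 17, 3)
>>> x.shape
(3, 17, 17)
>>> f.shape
(2, 17, 17)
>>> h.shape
(2, 13)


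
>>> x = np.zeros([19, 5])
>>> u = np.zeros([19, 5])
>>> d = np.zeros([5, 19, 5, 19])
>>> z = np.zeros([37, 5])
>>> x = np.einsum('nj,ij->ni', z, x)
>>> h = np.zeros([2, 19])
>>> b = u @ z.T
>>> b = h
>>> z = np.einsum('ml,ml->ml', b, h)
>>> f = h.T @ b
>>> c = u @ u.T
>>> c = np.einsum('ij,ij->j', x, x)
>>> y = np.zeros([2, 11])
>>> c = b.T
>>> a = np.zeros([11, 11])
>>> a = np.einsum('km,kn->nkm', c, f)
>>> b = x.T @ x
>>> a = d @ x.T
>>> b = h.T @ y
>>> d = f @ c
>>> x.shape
(37, 19)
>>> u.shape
(19, 5)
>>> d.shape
(19, 2)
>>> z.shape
(2, 19)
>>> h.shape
(2, 19)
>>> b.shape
(19, 11)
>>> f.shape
(19, 19)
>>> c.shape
(19, 2)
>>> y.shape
(2, 11)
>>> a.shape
(5, 19, 5, 37)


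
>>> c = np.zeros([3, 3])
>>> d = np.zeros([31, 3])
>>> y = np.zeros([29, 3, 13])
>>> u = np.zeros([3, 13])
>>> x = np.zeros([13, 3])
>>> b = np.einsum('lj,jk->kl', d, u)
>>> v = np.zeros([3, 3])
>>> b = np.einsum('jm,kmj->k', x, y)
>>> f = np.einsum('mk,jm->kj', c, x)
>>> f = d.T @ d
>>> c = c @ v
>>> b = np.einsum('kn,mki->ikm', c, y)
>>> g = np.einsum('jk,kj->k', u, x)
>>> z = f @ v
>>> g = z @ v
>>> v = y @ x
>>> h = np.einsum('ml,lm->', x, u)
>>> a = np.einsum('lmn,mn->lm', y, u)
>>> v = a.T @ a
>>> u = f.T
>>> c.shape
(3, 3)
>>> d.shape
(31, 3)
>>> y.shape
(29, 3, 13)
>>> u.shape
(3, 3)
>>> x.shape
(13, 3)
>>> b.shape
(13, 3, 29)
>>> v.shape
(3, 3)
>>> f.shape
(3, 3)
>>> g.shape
(3, 3)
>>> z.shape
(3, 3)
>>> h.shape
()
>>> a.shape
(29, 3)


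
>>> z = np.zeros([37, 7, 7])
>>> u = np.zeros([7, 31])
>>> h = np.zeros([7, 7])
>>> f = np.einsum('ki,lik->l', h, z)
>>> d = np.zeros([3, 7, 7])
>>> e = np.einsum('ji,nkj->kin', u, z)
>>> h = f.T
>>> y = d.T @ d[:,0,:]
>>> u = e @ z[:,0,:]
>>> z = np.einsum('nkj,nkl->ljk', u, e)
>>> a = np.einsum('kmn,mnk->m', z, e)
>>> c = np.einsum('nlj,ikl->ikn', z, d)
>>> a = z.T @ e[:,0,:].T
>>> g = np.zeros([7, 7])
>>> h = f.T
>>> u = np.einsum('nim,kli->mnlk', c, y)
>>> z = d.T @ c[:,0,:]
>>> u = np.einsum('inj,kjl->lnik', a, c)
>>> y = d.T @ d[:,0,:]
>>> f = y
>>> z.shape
(7, 7, 37)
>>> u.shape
(37, 7, 31, 3)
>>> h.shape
(37,)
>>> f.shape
(7, 7, 7)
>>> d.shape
(3, 7, 7)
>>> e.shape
(7, 31, 37)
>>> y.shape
(7, 7, 7)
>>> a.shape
(31, 7, 7)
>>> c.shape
(3, 7, 37)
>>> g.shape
(7, 7)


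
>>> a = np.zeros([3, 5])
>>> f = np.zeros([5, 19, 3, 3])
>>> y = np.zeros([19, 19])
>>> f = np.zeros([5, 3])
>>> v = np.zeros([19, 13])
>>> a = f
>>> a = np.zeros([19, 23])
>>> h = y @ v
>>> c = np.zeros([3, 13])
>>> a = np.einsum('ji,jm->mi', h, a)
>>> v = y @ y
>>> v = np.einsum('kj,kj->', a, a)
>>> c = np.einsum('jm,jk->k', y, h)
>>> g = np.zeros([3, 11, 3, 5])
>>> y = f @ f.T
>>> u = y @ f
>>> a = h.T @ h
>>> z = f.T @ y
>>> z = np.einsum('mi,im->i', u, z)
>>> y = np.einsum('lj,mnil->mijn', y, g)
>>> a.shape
(13, 13)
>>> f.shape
(5, 3)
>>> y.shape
(3, 3, 5, 11)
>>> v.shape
()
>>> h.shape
(19, 13)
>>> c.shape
(13,)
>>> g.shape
(3, 11, 3, 5)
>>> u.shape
(5, 3)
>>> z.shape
(3,)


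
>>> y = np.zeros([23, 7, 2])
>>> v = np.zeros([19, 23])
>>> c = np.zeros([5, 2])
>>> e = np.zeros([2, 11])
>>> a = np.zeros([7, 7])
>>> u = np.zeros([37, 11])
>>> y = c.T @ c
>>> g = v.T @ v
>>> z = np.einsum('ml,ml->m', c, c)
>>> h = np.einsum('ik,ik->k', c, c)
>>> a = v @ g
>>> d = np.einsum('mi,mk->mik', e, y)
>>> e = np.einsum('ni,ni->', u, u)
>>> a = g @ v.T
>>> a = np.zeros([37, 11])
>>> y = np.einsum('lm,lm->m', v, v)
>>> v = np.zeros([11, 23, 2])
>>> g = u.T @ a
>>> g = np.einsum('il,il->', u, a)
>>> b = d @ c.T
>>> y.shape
(23,)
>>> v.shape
(11, 23, 2)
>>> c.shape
(5, 2)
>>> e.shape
()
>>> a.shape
(37, 11)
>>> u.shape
(37, 11)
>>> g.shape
()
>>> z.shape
(5,)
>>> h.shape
(2,)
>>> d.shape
(2, 11, 2)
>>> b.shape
(2, 11, 5)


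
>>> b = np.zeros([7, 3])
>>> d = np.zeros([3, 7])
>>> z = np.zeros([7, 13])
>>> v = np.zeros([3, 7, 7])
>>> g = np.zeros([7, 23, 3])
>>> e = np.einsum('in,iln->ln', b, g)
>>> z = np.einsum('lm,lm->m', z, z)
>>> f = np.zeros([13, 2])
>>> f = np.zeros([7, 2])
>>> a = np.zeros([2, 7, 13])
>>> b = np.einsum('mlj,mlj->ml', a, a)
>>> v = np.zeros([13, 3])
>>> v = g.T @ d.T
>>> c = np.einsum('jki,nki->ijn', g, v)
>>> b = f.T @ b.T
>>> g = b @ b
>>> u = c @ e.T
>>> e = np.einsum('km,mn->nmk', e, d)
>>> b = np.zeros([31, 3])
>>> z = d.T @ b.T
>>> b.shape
(31, 3)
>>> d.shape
(3, 7)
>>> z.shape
(7, 31)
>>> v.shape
(3, 23, 3)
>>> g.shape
(2, 2)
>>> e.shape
(7, 3, 23)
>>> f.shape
(7, 2)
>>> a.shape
(2, 7, 13)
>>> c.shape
(3, 7, 3)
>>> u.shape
(3, 7, 23)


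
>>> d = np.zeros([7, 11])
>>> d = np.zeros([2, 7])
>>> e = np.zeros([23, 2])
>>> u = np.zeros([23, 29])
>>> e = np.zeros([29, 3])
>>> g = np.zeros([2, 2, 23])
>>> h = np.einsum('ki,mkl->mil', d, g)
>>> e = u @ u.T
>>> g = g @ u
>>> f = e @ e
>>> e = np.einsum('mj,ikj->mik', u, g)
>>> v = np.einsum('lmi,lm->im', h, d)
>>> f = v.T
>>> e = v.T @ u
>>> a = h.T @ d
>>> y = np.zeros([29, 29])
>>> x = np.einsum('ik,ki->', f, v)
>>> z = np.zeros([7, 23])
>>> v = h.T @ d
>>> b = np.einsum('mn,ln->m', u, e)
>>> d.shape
(2, 7)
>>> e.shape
(7, 29)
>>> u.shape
(23, 29)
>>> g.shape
(2, 2, 29)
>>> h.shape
(2, 7, 23)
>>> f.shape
(7, 23)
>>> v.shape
(23, 7, 7)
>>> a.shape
(23, 7, 7)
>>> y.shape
(29, 29)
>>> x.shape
()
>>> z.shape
(7, 23)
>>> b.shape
(23,)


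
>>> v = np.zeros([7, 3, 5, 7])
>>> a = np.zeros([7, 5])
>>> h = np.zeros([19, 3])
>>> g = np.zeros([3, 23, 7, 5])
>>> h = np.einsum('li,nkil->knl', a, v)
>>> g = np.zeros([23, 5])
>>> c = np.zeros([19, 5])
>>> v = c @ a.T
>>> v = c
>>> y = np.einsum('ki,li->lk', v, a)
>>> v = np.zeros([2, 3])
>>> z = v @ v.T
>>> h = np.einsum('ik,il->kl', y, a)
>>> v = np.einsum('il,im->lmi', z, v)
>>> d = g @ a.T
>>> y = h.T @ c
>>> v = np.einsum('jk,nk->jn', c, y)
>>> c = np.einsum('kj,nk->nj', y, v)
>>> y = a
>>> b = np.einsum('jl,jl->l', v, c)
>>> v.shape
(19, 5)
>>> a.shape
(7, 5)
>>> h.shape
(19, 5)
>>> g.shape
(23, 5)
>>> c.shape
(19, 5)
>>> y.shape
(7, 5)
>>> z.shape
(2, 2)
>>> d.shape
(23, 7)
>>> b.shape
(5,)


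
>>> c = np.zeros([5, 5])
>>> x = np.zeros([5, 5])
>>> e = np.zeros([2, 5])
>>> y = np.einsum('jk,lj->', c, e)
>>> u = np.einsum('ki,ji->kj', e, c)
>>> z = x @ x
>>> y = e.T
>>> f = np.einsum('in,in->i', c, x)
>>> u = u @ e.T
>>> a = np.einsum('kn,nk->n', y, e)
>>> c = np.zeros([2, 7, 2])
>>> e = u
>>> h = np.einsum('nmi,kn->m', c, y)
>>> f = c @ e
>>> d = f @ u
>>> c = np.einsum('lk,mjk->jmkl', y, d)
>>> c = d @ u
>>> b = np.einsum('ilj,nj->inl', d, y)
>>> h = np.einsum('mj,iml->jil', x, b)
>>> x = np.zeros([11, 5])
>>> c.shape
(2, 7, 2)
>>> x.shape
(11, 5)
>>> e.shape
(2, 2)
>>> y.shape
(5, 2)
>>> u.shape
(2, 2)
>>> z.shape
(5, 5)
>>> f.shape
(2, 7, 2)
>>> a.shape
(2,)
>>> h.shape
(5, 2, 7)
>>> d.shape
(2, 7, 2)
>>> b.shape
(2, 5, 7)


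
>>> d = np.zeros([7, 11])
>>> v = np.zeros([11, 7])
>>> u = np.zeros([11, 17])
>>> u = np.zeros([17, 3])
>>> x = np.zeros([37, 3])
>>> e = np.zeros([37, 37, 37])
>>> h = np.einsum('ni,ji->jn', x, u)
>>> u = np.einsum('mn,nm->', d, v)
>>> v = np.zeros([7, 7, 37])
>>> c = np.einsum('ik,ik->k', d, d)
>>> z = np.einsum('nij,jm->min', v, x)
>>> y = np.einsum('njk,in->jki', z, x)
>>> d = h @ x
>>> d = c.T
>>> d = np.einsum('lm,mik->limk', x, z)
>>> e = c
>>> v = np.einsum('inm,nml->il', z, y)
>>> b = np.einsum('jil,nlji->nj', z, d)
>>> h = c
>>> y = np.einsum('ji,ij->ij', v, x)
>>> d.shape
(37, 7, 3, 7)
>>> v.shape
(3, 37)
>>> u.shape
()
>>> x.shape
(37, 3)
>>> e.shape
(11,)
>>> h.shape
(11,)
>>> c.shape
(11,)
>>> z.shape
(3, 7, 7)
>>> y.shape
(37, 3)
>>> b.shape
(37, 3)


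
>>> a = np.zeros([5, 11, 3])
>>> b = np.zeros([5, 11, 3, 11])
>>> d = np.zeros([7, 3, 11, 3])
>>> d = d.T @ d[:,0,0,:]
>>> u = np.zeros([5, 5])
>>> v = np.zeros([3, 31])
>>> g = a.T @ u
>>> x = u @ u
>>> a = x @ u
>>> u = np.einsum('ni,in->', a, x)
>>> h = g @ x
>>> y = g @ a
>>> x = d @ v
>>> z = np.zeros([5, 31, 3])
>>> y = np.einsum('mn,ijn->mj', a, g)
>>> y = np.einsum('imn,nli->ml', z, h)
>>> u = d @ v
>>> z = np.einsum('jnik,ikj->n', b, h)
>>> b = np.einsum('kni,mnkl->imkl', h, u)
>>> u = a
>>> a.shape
(5, 5)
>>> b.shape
(5, 3, 3, 31)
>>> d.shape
(3, 11, 3, 3)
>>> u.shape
(5, 5)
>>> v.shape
(3, 31)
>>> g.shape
(3, 11, 5)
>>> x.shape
(3, 11, 3, 31)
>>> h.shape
(3, 11, 5)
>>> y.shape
(31, 11)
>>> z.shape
(11,)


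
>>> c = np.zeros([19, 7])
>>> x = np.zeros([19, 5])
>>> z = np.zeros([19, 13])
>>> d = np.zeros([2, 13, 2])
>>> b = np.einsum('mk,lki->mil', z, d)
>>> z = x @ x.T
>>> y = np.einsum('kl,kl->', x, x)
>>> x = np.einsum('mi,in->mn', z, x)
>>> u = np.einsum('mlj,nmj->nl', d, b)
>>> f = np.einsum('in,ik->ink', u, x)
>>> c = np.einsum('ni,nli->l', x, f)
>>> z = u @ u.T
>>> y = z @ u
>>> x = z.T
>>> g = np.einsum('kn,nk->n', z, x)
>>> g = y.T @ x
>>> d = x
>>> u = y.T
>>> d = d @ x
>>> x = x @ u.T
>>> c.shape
(13,)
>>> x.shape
(19, 13)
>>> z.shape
(19, 19)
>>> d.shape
(19, 19)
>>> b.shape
(19, 2, 2)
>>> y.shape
(19, 13)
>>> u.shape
(13, 19)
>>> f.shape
(19, 13, 5)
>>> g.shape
(13, 19)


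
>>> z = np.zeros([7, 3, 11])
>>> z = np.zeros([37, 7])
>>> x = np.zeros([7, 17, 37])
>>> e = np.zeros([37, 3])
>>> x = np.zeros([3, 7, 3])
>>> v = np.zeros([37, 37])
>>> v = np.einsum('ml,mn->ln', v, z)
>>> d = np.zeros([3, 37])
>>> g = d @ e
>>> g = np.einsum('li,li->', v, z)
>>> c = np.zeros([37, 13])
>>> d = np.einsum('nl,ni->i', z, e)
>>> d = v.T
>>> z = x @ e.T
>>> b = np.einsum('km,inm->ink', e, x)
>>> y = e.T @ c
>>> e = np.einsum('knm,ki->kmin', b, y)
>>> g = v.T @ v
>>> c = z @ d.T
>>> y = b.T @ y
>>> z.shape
(3, 7, 37)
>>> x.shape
(3, 7, 3)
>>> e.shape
(3, 37, 13, 7)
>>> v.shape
(37, 7)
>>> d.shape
(7, 37)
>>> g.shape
(7, 7)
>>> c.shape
(3, 7, 7)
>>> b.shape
(3, 7, 37)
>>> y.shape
(37, 7, 13)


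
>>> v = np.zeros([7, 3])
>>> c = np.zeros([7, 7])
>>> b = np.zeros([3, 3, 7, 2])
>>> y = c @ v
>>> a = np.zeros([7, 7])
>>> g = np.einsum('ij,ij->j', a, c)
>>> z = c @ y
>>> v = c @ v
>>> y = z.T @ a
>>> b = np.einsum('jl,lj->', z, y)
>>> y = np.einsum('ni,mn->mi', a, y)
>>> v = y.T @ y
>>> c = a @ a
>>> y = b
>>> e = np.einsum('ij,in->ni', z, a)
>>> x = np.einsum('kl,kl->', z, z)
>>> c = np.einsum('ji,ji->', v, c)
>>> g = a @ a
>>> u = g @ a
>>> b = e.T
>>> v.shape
(7, 7)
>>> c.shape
()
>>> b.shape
(7, 7)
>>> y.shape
()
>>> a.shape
(7, 7)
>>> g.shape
(7, 7)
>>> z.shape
(7, 3)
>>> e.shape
(7, 7)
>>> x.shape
()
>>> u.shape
(7, 7)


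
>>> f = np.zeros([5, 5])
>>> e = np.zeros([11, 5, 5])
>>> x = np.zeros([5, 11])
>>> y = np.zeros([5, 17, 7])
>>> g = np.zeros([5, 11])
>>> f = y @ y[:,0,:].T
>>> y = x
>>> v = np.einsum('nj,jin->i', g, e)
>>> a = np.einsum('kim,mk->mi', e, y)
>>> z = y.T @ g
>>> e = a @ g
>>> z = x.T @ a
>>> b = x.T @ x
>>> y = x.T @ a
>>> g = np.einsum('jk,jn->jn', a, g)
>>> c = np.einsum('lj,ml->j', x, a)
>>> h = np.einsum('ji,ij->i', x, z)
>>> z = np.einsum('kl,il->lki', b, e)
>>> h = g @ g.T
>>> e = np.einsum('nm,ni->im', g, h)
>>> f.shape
(5, 17, 5)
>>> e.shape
(5, 11)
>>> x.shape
(5, 11)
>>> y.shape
(11, 5)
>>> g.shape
(5, 11)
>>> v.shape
(5,)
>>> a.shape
(5, 5)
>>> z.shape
(11, 11, 5)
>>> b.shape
(11, 11)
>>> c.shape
(11,)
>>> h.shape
(5, 5)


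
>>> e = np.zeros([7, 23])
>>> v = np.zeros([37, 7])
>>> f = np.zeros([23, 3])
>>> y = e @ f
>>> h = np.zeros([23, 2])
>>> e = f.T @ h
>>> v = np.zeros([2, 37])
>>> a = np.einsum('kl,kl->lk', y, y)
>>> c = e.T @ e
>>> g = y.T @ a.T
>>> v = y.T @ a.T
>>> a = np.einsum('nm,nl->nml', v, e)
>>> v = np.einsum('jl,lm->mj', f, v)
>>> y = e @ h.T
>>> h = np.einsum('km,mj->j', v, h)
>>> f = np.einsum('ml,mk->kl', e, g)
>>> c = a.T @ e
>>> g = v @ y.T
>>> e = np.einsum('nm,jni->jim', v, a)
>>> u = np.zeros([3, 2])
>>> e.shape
(3, 2, 23)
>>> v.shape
(3, 23)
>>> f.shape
(3, 2)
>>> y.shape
(3, 23)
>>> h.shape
(2,)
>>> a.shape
(3, 3, 2)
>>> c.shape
(2, 3, 2)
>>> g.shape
(3, 3)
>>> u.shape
(3, 2)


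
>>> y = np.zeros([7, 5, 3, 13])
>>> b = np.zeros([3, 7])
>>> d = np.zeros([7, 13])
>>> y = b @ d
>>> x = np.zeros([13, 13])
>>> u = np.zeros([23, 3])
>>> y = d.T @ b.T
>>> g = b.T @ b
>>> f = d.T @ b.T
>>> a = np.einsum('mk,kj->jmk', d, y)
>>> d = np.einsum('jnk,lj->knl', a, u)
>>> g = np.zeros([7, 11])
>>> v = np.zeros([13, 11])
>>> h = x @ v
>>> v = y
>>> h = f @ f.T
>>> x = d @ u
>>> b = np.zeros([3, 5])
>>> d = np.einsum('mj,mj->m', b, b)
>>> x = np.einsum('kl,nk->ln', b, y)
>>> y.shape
(13, 3)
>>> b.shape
(3, 5)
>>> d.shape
(3,)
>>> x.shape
(5, 13)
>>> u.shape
(23, 3)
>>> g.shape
(7, 11)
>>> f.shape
(13, 3)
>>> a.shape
(3, 7, 13)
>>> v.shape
(13, 3)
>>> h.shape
(13, 13)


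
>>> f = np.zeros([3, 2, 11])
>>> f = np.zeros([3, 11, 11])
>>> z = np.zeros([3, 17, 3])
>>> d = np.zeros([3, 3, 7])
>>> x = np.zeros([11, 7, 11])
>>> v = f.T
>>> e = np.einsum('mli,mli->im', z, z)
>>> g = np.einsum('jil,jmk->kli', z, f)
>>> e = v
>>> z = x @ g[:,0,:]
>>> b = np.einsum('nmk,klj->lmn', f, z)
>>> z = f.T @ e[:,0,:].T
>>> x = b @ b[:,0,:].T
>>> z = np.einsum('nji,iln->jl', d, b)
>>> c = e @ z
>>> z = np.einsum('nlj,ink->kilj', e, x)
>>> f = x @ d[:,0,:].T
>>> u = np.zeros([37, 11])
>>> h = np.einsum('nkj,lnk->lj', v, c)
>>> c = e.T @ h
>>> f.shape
(7, 11, 3)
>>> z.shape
(7, 7, 11, 3)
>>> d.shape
(3, 3, 7)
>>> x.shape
(7, 11, 7)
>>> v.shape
(11, 11, 3)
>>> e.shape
(11, 11, 3)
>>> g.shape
(11, 3, 17)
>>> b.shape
(7, 11, 3)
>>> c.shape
(3, 11, 3)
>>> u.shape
(37, 11)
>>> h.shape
(11, 3)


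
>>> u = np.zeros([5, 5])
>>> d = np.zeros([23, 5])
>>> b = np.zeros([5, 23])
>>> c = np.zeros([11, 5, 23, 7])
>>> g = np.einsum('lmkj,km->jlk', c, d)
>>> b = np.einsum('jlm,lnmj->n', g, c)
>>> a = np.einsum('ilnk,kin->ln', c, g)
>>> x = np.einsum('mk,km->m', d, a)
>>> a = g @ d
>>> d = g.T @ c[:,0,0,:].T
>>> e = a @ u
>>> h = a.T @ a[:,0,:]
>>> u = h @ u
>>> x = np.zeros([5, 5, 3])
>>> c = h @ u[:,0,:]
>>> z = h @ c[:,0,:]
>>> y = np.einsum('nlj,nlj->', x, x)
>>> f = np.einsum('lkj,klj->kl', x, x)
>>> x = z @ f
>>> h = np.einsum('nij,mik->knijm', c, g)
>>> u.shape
(5, 11, 5)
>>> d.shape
(23, 11, 11)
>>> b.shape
(5,)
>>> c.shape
(5, 11, 5)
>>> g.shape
(7, 11, 23)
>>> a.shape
(7, 11, 5)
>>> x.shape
(5, 11, 5)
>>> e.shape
(7, 11, 5)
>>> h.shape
(23, 5, 11, 5, 7)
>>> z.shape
(5, 11, 5)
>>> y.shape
()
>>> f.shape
(5, 5)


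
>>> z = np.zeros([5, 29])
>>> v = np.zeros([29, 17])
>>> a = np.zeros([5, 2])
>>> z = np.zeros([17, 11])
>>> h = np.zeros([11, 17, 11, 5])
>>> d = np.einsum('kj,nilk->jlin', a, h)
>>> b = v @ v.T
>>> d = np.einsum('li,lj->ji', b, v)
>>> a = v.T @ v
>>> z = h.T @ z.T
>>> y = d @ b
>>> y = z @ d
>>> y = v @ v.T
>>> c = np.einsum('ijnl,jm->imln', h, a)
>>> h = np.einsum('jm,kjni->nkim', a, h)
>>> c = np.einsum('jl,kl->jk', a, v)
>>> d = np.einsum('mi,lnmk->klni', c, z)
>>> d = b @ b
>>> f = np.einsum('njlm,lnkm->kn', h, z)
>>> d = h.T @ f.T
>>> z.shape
(5, 11, 17, 17)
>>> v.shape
(29, 17)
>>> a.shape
(17, 17)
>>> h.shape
(11, 11, 5, 17)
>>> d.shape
(17, 5, 11, 17)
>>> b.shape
(29, 29)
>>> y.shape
(29, 29)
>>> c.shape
(17, 29)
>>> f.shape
(17, 11)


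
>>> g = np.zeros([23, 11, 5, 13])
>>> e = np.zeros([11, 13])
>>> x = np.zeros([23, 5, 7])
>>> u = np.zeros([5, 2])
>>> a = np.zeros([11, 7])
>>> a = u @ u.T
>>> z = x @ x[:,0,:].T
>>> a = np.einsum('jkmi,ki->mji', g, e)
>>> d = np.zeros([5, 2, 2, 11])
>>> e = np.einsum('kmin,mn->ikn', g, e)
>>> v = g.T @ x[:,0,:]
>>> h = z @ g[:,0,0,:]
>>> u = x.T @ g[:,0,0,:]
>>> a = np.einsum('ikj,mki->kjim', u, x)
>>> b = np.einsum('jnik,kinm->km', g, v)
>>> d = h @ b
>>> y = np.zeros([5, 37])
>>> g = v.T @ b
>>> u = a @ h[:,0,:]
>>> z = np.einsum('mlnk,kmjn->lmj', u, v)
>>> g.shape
(7, 11, 5, 7)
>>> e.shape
(5, 23, 13)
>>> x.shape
(23, 5, 7)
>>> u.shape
(5, 13, 7, 13)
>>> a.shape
(5, 13, 7, 23)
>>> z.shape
(13, 5, 11)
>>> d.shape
(23, 5, 7)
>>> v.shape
(13, 5, 11, 7)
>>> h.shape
(23, 5, 13)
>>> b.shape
(13, 7)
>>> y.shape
(5, 37)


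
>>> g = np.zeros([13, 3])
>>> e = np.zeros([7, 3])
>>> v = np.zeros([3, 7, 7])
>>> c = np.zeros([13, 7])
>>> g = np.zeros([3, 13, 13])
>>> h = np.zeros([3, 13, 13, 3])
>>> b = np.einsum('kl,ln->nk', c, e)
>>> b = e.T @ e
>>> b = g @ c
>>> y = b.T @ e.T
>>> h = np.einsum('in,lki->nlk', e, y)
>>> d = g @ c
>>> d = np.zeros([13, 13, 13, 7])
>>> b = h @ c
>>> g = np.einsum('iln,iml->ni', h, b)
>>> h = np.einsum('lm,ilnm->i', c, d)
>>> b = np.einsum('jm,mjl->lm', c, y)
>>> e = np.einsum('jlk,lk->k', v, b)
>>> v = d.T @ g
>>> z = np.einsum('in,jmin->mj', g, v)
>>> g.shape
(13, 3)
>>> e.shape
(7,)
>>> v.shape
(7, 13, 13, 3)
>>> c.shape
(13, 7)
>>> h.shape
(13,)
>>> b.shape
(7, 7)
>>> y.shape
(7, 13, 7)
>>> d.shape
(13, 13, 13, 7)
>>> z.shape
(13, 7)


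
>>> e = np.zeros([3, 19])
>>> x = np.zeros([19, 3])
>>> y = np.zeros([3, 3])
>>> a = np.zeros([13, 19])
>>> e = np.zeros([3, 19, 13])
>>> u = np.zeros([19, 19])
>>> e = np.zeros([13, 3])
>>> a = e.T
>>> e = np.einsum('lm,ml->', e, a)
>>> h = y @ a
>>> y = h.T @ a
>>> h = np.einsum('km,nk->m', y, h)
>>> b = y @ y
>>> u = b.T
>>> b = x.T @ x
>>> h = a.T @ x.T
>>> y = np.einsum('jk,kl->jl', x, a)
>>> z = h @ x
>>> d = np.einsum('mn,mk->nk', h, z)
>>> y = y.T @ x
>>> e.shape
()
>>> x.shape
(19, 3)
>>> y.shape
(13, 3)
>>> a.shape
(3, 13)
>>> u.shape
(13, 13)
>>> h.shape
(13, 19)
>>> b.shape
(3, 3)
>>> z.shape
(13, 3)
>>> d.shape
(19, 3)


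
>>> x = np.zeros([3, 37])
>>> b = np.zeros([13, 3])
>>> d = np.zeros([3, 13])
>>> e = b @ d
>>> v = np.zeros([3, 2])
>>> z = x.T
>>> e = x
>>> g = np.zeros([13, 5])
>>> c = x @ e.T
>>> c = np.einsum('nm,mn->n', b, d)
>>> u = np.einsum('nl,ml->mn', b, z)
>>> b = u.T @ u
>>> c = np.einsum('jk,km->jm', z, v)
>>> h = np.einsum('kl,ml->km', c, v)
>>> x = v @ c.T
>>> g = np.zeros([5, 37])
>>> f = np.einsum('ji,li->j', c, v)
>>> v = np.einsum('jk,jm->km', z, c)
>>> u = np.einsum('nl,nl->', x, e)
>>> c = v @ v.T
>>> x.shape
(3, 37)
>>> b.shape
(13, 13)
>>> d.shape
(3, 13)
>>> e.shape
(3, 37)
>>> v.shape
(3, 2)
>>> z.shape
(37, 3)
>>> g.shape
(5, 37)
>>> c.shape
(3, 3)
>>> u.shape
()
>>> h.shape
(37, 3)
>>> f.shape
(37,)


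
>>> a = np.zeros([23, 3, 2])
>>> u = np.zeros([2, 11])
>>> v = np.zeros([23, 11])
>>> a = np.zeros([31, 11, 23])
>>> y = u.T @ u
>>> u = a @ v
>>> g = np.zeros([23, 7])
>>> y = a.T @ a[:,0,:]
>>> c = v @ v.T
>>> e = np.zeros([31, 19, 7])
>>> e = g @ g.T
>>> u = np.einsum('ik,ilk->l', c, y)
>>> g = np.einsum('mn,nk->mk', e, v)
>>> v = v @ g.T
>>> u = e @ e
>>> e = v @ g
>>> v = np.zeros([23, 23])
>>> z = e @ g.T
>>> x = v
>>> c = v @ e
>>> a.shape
(31, 11, 23)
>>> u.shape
(23, 23)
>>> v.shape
(23, 23)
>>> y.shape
(23, 11, 23)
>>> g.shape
(23, 11)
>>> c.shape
(23, 11)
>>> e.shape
(23, 11)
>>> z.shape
(23, 23)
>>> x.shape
(23, 23)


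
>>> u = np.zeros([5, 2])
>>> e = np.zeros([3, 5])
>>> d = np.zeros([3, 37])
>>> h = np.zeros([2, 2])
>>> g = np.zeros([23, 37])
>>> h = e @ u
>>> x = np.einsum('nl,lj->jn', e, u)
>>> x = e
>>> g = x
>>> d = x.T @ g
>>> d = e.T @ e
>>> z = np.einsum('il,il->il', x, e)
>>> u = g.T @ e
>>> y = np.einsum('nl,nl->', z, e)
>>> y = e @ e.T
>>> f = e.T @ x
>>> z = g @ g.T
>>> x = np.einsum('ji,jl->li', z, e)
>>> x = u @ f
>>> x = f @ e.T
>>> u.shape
(5, 5)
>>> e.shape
(3, 5)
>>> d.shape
(5, 5)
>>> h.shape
(3, 2)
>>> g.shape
(3, 5)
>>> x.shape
(5, 3)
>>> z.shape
(3, 3)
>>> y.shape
(3, 3)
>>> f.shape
(5, 5)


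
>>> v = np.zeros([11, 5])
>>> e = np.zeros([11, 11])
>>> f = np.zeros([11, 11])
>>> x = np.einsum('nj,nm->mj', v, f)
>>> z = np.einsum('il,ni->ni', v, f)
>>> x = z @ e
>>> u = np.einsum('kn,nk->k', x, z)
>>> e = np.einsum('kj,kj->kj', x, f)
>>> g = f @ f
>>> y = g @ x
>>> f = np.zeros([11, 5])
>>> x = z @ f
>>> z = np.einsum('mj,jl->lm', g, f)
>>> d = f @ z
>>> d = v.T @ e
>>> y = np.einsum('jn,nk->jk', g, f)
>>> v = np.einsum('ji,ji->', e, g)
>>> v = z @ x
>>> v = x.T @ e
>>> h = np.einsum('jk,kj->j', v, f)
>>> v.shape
(5, 11)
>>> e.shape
(11, 11)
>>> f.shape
(11, 5)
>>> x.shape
(11, 5)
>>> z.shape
(5, 11)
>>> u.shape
(11,)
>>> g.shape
(11, 11)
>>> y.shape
(11, 5)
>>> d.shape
(5, 11)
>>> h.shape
(5,)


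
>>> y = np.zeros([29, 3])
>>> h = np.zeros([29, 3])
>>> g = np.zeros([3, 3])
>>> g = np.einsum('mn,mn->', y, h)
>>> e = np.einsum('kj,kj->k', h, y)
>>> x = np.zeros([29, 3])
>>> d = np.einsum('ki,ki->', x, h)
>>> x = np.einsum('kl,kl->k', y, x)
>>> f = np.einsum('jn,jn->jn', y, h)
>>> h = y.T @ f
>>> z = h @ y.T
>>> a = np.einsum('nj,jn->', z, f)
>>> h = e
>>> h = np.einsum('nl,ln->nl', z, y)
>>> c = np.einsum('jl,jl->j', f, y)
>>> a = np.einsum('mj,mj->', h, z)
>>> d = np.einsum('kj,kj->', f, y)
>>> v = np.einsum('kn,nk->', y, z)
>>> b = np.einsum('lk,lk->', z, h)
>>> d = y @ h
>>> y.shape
(29, 3)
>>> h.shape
(3, 29)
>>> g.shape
()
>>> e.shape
(29,)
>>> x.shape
(29,)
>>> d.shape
(29, 29)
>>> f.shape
(29, 3)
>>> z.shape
(3, 29)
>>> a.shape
()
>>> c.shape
(29,)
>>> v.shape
()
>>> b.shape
()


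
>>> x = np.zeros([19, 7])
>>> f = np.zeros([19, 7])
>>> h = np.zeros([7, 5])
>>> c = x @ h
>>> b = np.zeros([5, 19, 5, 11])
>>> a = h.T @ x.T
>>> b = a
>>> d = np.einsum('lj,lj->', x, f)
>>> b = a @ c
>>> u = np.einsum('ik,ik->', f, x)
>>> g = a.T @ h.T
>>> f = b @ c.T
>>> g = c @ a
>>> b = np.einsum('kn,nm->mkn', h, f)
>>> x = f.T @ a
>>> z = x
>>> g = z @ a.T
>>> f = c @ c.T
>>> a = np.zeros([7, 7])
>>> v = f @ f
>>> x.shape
(19, 19)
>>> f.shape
(19, 19)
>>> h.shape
(7, 5)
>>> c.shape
(19, 5)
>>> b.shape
(19, 7, 5)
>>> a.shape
(7, 7)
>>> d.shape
()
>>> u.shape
()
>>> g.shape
(19, 5)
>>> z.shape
(19, 19)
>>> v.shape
(19, 19)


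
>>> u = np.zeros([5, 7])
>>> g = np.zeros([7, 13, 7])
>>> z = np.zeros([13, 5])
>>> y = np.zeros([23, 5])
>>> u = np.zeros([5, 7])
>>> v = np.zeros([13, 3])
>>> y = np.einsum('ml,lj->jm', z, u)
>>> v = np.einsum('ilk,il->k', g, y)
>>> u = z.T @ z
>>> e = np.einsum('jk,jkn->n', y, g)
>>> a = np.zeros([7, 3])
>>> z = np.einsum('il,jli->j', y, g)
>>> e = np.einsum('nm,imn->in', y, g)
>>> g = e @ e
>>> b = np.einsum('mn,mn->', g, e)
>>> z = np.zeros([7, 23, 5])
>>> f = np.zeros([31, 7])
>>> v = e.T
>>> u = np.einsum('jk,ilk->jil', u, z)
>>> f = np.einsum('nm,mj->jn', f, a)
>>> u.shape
(5, 7, 23)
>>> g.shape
(7, 7)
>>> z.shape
(7, 23, 5)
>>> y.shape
(7, 13)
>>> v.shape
(7, 7)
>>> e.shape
(7, 7)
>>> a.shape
(7, 3)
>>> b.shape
()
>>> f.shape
(3, 31)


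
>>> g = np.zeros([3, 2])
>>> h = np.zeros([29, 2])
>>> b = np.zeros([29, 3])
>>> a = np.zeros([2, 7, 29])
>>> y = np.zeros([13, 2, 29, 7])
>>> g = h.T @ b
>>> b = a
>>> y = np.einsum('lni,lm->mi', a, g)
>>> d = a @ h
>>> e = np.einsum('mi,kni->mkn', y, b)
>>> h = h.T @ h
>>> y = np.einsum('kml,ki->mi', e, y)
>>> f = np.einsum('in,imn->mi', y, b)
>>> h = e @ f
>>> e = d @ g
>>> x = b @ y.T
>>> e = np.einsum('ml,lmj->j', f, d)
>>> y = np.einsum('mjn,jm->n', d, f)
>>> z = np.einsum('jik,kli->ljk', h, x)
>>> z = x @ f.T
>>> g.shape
(2, 3)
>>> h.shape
(3, 2, 2)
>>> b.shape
(2, 7, 29)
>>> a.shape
(2, 7, 29)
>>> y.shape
(2,)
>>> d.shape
(2, 7, 2)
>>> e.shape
(2,)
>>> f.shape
(7, 2)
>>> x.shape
(2, 7, 2)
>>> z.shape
(2, 7, 7)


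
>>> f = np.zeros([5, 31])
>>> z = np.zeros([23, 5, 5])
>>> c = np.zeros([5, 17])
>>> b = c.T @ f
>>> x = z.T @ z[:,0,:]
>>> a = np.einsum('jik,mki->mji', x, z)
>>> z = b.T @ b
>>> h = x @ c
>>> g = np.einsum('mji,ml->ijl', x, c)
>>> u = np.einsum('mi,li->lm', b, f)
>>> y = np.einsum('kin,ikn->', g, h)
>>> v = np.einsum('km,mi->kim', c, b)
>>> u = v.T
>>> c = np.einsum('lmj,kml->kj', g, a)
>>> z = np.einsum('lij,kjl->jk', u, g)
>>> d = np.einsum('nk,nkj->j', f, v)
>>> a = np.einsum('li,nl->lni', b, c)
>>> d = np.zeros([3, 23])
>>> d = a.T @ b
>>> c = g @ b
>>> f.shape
(5, 31)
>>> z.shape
(5, 5)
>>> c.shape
(5, 5, 31)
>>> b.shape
(17, 31)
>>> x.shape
(5, 5, 5)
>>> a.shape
(17, 23, 31)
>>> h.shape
(5, 5, 17)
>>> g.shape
(5, 5, 17)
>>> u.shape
(17, 31, 5)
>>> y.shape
()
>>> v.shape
(5, 31, 17)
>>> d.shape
(31, 23, 31)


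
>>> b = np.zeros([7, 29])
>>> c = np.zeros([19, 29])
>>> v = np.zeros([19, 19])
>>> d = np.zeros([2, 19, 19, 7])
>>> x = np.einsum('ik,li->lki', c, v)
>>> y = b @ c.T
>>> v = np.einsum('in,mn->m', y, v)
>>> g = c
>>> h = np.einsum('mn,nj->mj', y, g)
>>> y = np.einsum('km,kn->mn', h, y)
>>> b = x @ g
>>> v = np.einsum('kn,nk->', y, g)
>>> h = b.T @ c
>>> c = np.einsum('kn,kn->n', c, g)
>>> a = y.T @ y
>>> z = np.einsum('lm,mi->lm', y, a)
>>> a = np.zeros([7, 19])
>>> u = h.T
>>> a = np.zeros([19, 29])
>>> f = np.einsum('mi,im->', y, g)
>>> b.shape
(19, 29, 29)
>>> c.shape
(29,)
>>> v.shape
()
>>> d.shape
(2, 19, 19, 7)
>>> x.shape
(19, 29, 19)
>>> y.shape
(29, 19)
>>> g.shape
(19, 29)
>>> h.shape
(29, 29, 29)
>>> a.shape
(19, 29)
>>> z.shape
(29, 19)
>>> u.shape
(29, 29, 29)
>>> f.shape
()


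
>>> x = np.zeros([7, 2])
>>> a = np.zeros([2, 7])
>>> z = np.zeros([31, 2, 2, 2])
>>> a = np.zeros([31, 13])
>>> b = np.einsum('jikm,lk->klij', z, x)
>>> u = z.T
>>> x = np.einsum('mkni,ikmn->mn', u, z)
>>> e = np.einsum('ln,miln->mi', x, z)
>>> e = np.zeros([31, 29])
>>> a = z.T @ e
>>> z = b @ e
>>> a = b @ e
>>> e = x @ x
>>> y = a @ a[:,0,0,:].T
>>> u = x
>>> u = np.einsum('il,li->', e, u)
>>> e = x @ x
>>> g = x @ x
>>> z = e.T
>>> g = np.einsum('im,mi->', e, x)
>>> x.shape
(2, 2)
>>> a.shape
(2, 7, 2, 29)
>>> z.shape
(2, 2)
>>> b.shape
(2, 7, 2, 31)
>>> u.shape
()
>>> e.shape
(2, 2)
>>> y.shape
(2, 7, 2, 2)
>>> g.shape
()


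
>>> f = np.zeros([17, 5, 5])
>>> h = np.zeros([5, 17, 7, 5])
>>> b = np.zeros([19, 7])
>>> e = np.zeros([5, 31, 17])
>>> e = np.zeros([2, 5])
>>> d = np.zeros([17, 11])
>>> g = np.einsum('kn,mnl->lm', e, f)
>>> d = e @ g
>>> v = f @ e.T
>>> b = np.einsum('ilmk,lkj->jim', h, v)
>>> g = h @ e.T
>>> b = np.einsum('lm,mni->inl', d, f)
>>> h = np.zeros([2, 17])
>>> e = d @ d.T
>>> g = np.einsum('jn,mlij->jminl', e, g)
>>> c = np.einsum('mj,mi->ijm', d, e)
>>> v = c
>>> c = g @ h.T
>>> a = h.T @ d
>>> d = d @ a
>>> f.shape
(17, 5, 5)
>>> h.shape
(2, 17)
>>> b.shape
(5, 5, 2)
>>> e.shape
(2, 2)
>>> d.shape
(2, 17)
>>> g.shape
(2, 5, 7, 2, 17)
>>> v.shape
(2, 17, 2)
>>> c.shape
(2, 5, 7, 2, 2)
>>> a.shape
(17, 17)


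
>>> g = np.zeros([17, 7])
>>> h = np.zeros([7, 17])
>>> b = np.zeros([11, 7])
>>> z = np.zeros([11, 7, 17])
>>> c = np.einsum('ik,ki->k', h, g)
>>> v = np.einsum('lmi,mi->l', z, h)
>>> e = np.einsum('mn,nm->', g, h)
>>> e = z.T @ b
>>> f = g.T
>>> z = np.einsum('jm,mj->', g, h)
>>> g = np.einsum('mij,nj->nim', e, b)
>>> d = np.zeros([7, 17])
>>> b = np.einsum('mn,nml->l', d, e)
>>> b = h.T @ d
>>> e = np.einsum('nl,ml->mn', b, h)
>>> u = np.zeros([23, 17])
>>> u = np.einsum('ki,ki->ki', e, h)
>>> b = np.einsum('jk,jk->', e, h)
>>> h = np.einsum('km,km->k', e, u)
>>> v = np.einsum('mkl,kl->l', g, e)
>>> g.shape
(11, 7, 17)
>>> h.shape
(7,)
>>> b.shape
()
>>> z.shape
()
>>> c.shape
(17,)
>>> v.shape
(17,)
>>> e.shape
(7, 17)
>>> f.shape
(7, 17)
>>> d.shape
(7, 17)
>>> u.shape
(7, 17)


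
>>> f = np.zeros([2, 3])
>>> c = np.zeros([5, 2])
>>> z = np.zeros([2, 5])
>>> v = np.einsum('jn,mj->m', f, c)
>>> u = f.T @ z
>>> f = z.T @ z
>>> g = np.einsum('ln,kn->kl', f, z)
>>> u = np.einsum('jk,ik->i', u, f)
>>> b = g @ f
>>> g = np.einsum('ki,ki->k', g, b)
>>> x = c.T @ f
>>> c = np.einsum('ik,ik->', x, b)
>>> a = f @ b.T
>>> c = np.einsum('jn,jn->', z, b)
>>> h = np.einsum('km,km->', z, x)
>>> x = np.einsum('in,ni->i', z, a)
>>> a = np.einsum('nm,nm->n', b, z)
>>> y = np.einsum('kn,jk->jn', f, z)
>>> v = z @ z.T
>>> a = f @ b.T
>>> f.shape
(5, 5)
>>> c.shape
()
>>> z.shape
(2, 5)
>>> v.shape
(2, 2)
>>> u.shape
(5,)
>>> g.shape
(2,)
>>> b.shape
(2, 5)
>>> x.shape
(2,)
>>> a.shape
(5, 2)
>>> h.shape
()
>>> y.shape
(2, 5)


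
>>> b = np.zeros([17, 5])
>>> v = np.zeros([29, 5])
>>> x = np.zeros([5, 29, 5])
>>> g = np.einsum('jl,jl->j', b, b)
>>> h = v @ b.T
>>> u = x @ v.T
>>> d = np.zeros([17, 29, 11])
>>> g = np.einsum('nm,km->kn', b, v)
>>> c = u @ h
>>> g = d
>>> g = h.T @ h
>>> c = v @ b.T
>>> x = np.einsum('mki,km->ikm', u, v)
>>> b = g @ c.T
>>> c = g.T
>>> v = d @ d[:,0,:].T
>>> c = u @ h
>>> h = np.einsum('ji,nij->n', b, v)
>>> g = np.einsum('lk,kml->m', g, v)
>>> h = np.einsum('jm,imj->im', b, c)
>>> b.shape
(17, 29)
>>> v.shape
(17, 29, 17)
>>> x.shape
(29, 29, 5)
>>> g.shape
(29,)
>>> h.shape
(5, 29)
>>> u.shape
(5, 29, 29)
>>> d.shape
(17, 29, 11)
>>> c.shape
(5, 29, 17)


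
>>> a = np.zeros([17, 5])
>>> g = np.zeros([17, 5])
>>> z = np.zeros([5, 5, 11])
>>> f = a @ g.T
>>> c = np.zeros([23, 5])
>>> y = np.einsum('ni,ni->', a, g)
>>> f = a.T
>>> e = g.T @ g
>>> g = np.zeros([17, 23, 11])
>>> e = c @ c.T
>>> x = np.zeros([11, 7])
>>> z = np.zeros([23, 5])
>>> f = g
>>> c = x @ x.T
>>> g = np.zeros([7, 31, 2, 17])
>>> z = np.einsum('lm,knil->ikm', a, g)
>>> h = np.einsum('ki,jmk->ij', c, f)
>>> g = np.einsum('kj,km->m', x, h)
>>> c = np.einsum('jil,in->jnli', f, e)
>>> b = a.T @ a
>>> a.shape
(17, 5)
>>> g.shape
(17,)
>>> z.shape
(2, 7, 5)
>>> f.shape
(17, 23, 11)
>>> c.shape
(17, 23, 11, 23)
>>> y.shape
()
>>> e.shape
(23, 23)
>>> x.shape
(11, 7)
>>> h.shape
(11, 17)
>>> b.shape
(5, 5)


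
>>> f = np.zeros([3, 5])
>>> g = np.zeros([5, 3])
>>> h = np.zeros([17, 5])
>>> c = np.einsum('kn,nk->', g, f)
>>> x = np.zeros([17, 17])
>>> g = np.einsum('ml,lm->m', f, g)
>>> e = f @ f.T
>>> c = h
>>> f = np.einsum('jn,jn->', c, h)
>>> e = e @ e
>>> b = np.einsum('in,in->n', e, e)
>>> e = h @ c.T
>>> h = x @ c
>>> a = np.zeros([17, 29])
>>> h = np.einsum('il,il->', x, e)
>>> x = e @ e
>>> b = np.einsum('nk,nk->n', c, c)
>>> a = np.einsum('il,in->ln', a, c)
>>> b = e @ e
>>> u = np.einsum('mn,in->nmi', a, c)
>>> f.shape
()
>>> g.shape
(3,)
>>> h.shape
()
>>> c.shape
(17, 5)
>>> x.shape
(17, 17)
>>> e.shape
(17, 17)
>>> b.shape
(17, 17)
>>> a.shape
(29, 5)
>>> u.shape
(5, 29, 17)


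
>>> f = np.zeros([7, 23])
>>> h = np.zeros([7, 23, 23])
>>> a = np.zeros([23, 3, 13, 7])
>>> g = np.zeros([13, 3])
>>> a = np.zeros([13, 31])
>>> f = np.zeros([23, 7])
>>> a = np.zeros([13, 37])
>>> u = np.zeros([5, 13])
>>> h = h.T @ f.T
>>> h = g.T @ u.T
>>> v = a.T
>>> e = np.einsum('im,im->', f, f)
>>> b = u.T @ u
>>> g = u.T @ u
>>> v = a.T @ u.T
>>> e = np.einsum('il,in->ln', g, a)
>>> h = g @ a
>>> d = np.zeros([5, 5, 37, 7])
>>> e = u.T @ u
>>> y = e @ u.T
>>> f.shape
(23, 7)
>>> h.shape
(13, 37)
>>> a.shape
(13, 37)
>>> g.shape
(13, 13)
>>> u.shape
(5, 13)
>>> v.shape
(37, 5)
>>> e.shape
(13, 13)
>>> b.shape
(13, 13)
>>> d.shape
(5, 5, 37, 7)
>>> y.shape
(13, 5)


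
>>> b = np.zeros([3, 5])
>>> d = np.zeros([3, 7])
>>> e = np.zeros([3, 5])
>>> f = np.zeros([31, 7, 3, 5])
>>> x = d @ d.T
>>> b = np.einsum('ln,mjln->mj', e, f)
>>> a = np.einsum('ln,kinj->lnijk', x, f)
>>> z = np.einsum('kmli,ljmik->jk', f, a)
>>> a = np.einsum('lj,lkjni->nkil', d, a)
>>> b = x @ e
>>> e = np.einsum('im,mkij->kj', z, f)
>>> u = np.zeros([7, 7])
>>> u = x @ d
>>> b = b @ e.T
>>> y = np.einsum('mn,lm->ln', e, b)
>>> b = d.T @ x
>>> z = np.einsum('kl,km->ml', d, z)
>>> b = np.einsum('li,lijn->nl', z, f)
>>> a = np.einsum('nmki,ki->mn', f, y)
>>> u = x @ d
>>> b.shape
(5, 31)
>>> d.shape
(3, 7)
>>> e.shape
(7, 5)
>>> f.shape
(31, 7, 3, 5)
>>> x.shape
(3, 3)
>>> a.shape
(7, 31)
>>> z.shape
(31, 7)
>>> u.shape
(3, 7)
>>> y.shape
(3, 5)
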